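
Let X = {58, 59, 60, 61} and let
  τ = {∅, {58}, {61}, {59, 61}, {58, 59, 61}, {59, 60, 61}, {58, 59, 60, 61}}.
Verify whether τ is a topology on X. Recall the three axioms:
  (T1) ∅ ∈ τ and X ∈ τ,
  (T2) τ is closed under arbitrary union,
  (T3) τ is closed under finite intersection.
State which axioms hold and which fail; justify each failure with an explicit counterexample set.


τ is NOT a topology on X.

Axiom (T1): ∅ ∈ τ? Yes; X ∈ τ? Yes.
Axiom (T2/T3): check pairwise unions and intersections of members of τ.
Counterexample for (T2): {58} ∪ {61} = {58, 61} ∉ τ. Therefore τ is NOT a topology.


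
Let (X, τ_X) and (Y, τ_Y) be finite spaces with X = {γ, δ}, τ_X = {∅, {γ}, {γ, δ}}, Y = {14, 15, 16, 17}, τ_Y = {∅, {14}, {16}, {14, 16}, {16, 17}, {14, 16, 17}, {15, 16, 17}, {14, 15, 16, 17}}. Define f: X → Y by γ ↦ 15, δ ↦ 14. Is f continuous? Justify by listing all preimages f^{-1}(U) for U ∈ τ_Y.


f is NOT continuous.

Compute f^{-1}(U) for each U ∈ τ_Y:
  U = ∅: f^{-1}(U) = ∅ ∈ τ_X ✓.
  U = {14}: f^{-1}(U) = {δ} ∉ τ_X ✗.
  U = {16}: f^{-1}(U) = ∅ ∈ τ_X ✓.
  U = {14, 16}: f^{-1}(U) = {δ} ∉ τ_X ✗.
  U = {16, 17}: f^{-1}(U) = ∅ ∈ τ_X ✓.
  U = {14, 16, 17}: f^{-1}(U) = {δ} ∉ τ_X ✗.
  U = {15, 16, 17}: f^{-1}(U) = {γ} ∈ τ_X ✓.
  U = {14, 15, 16, 17}: f^{-1}(U) = {γ, δ} ∈ τ_X ✓.
Found U = {14} with f^{-1}(U) = {δ} not in τ_X. Therefore f is NOT continuous.


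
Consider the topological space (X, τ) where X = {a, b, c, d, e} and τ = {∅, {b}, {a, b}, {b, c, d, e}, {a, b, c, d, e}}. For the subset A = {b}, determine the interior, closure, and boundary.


int(A) = {b}, cl(A) = {a, b, c, d, e}, ∂A = {a, c, d, e}.

Closed sets in (X, τ) are complements of opens:
  closed(X, τ) = {∅, {a}, {c, d, e}, {a, c, d, e}, {a, b, c, d, e}}.
int(A) = ⋃ {U ∈ τ : U ⊆ A}. Opens contained in A: ∅, {b}.
Taking the union of these: int(A) = {b}.
cl(A) = ⋂ {C closed : A ⊆ C}. Closed sets containing A: {a, b, c, d, e}.
Intersecting these: cl(A) = {a, b, c, d, e}.
∂A = cl(A) ∖ int(A) = {a, b, c, d, e} ∖ {b} = {a, c, d, e}.


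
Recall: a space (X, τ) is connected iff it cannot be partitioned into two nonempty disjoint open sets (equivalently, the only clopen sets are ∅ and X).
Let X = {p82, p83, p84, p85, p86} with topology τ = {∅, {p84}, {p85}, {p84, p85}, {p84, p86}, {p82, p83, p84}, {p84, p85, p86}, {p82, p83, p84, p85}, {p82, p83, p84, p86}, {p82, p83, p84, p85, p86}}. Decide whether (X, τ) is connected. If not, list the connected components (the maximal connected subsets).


(X, τ) is disconnected; components = [{p85}, {p82, p83, p84, p86}].

Find clopen sets (U ∈ τ with X ∖ U ∈ τ):
  U = ∅, X ∖ U = {p82, p83, p84, p85, p86} — both open, so U is clopen.
  U = {p85}, X ∖ U = {p82, p83, p84, p86} — both open, so U is clopen.
  U = {p82, p83, p84, p86}, X ∖ U = {p85} — both open, so U is clopen.
  U = {p82, p83, p84, p85, p86}, X ∖ U = ∅ — both open, so U is clopen.
Nontrivial clopen(s) exist: e.g. {p85}. So (X, τ) is disconnected.
Compute connected components by grouping points that agree on all clopens:
  component: {p85}
  component: {p82, p83, p84, p86}


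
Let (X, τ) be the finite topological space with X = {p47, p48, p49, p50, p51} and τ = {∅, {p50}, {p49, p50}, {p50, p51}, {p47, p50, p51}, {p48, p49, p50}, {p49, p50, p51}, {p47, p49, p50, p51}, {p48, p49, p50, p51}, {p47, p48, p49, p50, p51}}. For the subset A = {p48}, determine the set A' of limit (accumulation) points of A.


A' = ∅

For each x ∈ X, list the open sets U ∈ τ with x ∈ U, then check whether U ∩ (A ∖ {x}) ≠ ∅ for every such U.
  x = p47: open {p47, p50, p51} ∋ x has {p47, p50, p51} ∩ (A ∖ {p47}) = ∅, so x is NOT a limit point.
  x = p48: open {p48, p49, p50} ∋ x has {p48, p49, p50} ∩ (A ∖ {p48}) = ∅, so x is NOT a limit point.
  x = p49: open {p49, p50} ∋ x has {p49, p50} ∩ (A ∖ {p49}) = ∅, so x is NOT a limit point.
  x = p50: open {p50} ∋ x has {p50} ∩ (A ∖ {p50}) = ∅, so x is NOT a limit point.
  x = p51: open {p50, p51} ∋ x has {p50, p51} ∩ (A ∖ {p51}) = ∅, so x is NOT a limit point.
Collecting: A' = ∅.


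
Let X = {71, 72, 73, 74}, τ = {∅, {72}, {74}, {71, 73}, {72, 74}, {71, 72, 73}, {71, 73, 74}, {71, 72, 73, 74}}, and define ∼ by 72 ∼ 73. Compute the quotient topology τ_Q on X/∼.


X/∼ = {[71], [72=73], [74]}; |τ_Q| = 4.

Equivalence classes: [71], [72=73], [74].
Quotient map π: X → X/∼ sends 71 ↦ [71], 72 ↦ [72=73], 73 ↦ [72=73], 74 ↦ [74].
For each subset V ⊆ X/∼, compute π^{-1}(V) ⊆ X and check whether π^{-1}(V) ∈ τ. V is open in τ_Q iff π^{-1}(V) ∈ τ.
  V = {}: π^{-1}(V) = ∅ ∈ τ ✓.
  V = {[71]}: π^{-1}(V) = {71} ∉ τ ✗.
  V = {[72=73]}: π^{-1}(V) = {72, 73} ∉ τ ✗.
  V = {[71], [72=73]}: π^{-1}(V) = {71, 72, 73} ∈ τ ✓.
  V = {[74]}: π^{-1}(V) = {74} ∈ τ ✓.
  V = {[71], [74]}: π^{-1}(V) = {71, 74} ∉ τ ✗.
  V = {[72=73], [74]}: π^{-1}(V) = {72, 73, 74} ∉ τ ✗.
  V = {[71], [72=73], [74]}: π^{-1}(V) = {71, 72, 73, 74} ∈ τ ✓.
Open sets in the quotient: τ_Q = {{}, {[71], [72=73]}, {[74]}, {[71], [72=73], [74]}} (4 elements).


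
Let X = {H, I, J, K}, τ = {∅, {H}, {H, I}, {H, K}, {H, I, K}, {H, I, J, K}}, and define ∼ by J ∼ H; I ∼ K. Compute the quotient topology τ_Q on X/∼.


X/∼ = {[H=J], [I=K]}; |τ_Q| = 2.

Equivalence classes: [H=J], [I=K].
Quotient map π: X → X/∼ sends H ↦ [H=J], I ↦ [I=K], J ↦ [H=J], K ↦ [I=K].
For each subset V ⊆ X/∼, compute π^{-1}(V) ⊆ X and check whether π^{-1}(V) ∈ τ. V is open in τ_Q iff π^{-1}(V) ∈ τ.
  V = {}: π^{-1}(V) = ∅ ∈ τ ✓.
  V = {[H=J]}: π^{-1}(V) = {H, J} ∉ τ ✗.
  V = {[I=K]}: π^{-1}(V) = {I, K} ∉ τ ✗.
  V = {[H=J], [I=K]}: π^{-1}(V) = {H, I, J, K} ∈ τ ✓.
Open sets in the quotient: τ_Q = {{}, {[H=J], [I=K]}} (2 elements).


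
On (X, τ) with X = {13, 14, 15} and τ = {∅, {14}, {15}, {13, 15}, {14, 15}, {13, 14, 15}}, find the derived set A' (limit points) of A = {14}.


A' = ∅

For each x ∈ X, list the open sets U ∈ τ with x ∈ U, then check whether U ∩ (A ∖ {x}) ≠ ∅ for every such U.
  x = 13: open {13, 15} ∋ x has {13, 15} ∩ (A ∖ {13}) = ∅, so x is NOT a limit point.
  x = 14: open {14} ∋ x has {14} ∩ (A ∖ {14}) = ∅, so x is NOT a limit point.
  x = 15: open {15} ∋ x has {15} ∩ (A ∖ {15}) = ∅, so x is NOT a limit point.
Collecting: A' = ∅.


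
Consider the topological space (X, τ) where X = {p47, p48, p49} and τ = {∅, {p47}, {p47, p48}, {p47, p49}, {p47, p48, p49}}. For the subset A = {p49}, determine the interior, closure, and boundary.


int(A) = ∅, cl(A) = {p49}, ∂A = {p49}.

Closed sets in (X, τ) are complements of opens:
  closed(X, τ) = {∅, {p48}, {p49}, {p48, p49}, {p47, p48, p49}}.
int(A) = ⋃ {U ∈ τ : U ⊆ A}. Opens contained in A: ∅.
Taking the union of these: int(A) = ∅.
cl(A) = ⋂ {C closed : A ⊆ C}. Closed sets containing A: {p49}, {p48, p49}, {p47, p48, p49}.
Intersecting these: cl(A) = {p49}.
∂A = cl(A) ∖ int(A) = {p49} ∖ ∅ = {p49}.


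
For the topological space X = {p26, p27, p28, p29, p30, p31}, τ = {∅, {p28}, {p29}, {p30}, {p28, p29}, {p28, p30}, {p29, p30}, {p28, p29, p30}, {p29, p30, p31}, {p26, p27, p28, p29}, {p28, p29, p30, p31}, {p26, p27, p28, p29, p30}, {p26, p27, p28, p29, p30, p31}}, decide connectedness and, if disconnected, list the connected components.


(X, τ) is connected.

Find clopen sets (U ∈ τ with X ∖ U ∈ τ):
  U = ∅, X ∖ U = {p26, p27, p28, p29, p30, p31} — both open, so U is clopen.
  U = {p26, p27, p28, p29, p30, p31}, X ∖ U = ∅ — both open, so U is clopen.
Only trivial clopens (∅ and X) exist, so (X, τ) is connected.
Compute connected components by grouping points that agree on all clopens:
  component: {p26, p27, p28, p29, p30, p31}


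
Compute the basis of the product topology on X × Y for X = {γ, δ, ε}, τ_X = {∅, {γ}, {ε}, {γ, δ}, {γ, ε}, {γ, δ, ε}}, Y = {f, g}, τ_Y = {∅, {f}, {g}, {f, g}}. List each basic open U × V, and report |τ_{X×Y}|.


Basis B = {∅ × ∅, {γ} × {f}, {γ} × {g}, {ε} × {f}, {ε} × {g}, {γ} × {f, g}, {γ, δ} × {f}, {γ, ε} × {f}, {γ, δ} × {g}, {γ, ε} × {g}, {ε} × {f, g}, {γ, δ, ε} × {f}, {γ, δ, ε} × {g}, {γ, δ} × {f, g}, {γ, ε} × {f, g}, {γ, δ, ε} × {f, g}}; |τ_{X×Y}| = 36.

Enumerate products U × V with U ∈ τ_X, V ∈ τ_Y (deduplicated):
  ∅ × ∅ = {} (∅)
  {γ} × {f} = {(γ,f)}
  {γ} × {g} = {(γ,g)}
  {ε} × {f} = {(ε,f)}
  {ε} × {g} = {(ε,g)}
  {γ} × {f, g} = {(γ,f), (γ,g)}
  {γ, δ} × {f} = {(γ,f), (δ,f)}
  {γ, ε} × {f} = {(γ,f), (ε,f)}
  {γ, δ} × {g} = {(γ,g), (δ,g)}
  {γ, ε} × {g} = {(γ,g), (ε,g)}
  {ε} × {f, g} = {(ε,f), (ε,g)}
  {γ, δ, ε} × {f} = {(γ,f), (δ,f), (ε,f)}
  {γ, δ, ε} × {g} = {(γ,g), (δ,g), (ε,g)}
  {γ, δ} × {f, g} = {(γ,f), (γ,g), (δ,f), (δ,g)}
  {γ, ε} × {f, g} = {(γ,f), (γ,g), (ε,f), (ε,g)}
  {γ, δ, ε} × {f, g} = {(γ,f), (γ,g), (δ,f), (δ,g), (ε,f), (ε,g)}
These 16 distinct sets form the basis B.
Close under arbitrary unions to get τ_{X×Y}; counting gives |τ_{X×Y}| = 36.


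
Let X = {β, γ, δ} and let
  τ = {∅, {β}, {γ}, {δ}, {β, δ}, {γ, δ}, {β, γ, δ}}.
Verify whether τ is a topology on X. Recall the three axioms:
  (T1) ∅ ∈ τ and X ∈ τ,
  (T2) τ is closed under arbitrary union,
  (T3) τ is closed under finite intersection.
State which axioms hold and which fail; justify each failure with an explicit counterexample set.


τ is NOT a topology on X.

Axiom (T1): ∅ ∈ τ? Yes; X ∈ τ? Yes.
Axiom (T2/T3): check pairwise unions and intersections of members of τ.
Counterexample for (T2): {β} ∪ {γ} = {β, γ} ∉ τ. Therefore τ is NOT a topology.


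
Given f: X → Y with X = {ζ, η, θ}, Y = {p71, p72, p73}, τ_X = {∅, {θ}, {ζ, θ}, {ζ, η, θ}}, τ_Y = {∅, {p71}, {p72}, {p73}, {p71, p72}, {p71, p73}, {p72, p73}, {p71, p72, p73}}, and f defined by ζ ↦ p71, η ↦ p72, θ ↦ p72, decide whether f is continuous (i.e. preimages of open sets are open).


f is NOT continuous.

Compute f^{-1}(U) for each U ∈ τ_Y:
  U = ∅: f^{-1}(U) = ∅ ∈ τ_X ✓.
  U = {p71}: f^{-1}(U) = {ζ} ∉ τ_X ✗.
  U = {p72}: f^{-1}(U) = {η, θ} ∉ τ_X ✗.
  U = {p73}: f^{-1}(U) = ∅ ∈ τ_X ✓.
  U = {p71, p72}: f^{-1}(U) = {ζ, η, θ} ∈ τ_X ✓.
  U = {p71, p73}: f^{-1}(U) = {ζ} ∉ τ_X ✗.
  U = {p72, p73}: f^{-1}(U) = {η, θ} ∉ τ_X ✗.
  U = {p71, p72, p73}: f^{-1}(U) = {ζ, η, θ} ∈ τ_X ✓.
Found U = {p71} with f^{-1}(U) = {ζ} not in τ_X. Therefore f is NOT continuous.


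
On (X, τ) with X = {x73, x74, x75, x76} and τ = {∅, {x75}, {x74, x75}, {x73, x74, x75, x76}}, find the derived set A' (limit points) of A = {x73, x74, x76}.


A' = {x73, x76}

For each x ∈ X, list the open sets U ∈ τ with x ∈ U, then check whether U ∩ (A ∖ {x}) ≠ ∅ for every such U.
  x = x73: opens ∋ x are {x73, x74, x75, x76}; each meets A ∖ {x73}, so x IS a limit point.
  x = x74: open {x74, x75} ∋ x has {x74, x75} ∩ (A ∖ {x74}) = ∅, so x is NOT a limit point.
  x = x75: open {x75} ∋ x has {x75} ∩ (A ∖ {x75}) = ∅, so x is NOT a limit point.
  x = x76: opens ∋ x are {x73, x74, x75, x76}; each meets A ∖ {x76}, so x IS a limit point.
Collecting: A' = {x73, x76}.


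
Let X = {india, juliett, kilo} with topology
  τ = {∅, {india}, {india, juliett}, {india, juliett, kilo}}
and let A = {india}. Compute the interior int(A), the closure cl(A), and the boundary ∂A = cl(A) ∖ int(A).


int(A) = {india}, cl(A) = {india, juliett, kilo}, ∂A = {juliett, kilo}.

Closed sets in (X, τ) are complements of opens:
  closed(X, τ) = {∅, {kilo}, {juliett, kilo}, {india, juliett, kilo}}.
int(A) = ⋃ {U ∈ τ : U ⊆ A}. Opens contained in A: ∅, {india}.
Taking the union of these: int(A) = {india}.
cl(A) = ⋂ {C closed : A ⊆ C}. Closed sets containing A: {india, juliett, kilo}.
Intersecting these: cl(A) = {india, juliett, kilo}.
∂A = cl(A) ∖ int(A) = {india, juliett, kilo} ∖ {india} = {juliett, kilo}.


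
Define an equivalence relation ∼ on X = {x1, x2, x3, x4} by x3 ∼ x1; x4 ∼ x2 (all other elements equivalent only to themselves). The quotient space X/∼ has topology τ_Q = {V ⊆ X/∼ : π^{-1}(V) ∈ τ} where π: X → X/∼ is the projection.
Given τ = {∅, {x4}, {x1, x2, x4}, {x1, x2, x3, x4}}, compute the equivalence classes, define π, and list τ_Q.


X/∼ = {[x1=x3], [x2=x4]}; |τ_Q| = 2.

Equivalence classes: [x1=x3], [x2=x4].
Quotient map π: X → X/∼ sends x1 ↦ [x1=x3], x2 ↦ [x2=x4], x3 ↦ [x1=x3], x4 ↦ [x2=x4].
For each subset V ⊆ X/∼, compute π^{-1}(V) ⊆ X and check whether π^{-1}(V) ∈ τ. V is open in τ_Q iff π^{-1}(V) ∈ τ.
  V = {}: π^{-1}(V) = ∅ ∈ τ ✓.
  V = {[x1=x3]}: π^{-1}(V) = {x1, x3} ∉ τ ✗.
  V = {[x2=x4]}: π^{-1}(V) = {x2, x4} ∉ τ ✗.
  V = {[x1=x3], [x2=x4]}: π^{-1}(V) = {x1, x2, x3, x4} ∈ τ ✓.
Open sets in the quotient: τ_Q = {{}, {[x1=x3], [x2=x4]}} (2 elements).


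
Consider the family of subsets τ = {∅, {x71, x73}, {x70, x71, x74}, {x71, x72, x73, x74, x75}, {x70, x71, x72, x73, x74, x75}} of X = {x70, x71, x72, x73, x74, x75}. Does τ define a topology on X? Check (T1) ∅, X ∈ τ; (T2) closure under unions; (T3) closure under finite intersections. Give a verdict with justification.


τ is NOT a topology on X.

Axiom (T1): ∅ ∈ τ? Yes; X ∈ τ? Yes.
Axiom (T2/T3): check pairwise unions and intersections of members of τ.
Counterexample for (T3): {x71, x73} ∩ {x70, x71, x74} = {x71} ∉ τ. Therefore τ is NOT a topology.


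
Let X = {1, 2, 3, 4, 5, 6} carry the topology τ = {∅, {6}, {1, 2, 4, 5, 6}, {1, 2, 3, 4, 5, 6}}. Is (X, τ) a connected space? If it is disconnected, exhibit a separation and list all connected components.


(X, τ) is connected.

Find clopen sets (U ∈ τ with X ∖ U ∈ τ):
  U = ∅, X ∖ U = {1, 2, 3, 4, 5, 6} — both open, so U is clopen.
  U = {1, 2, 3, 4, 5, 6}, X ∖ U = ∅ — both open, so U is clopen.
Only trivial clopens (∅ and X) exist, so (X, τ) is connected.
Compute connected components by grouping points that agree on all clopens:
  component: {1, 2, 3, 4, 5, 6}


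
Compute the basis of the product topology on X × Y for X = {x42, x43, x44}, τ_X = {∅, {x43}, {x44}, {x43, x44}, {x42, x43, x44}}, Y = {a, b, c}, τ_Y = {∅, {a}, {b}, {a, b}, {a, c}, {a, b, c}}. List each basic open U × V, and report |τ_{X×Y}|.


Basis B = {∅ × ∅, {x43} × {a}, {x43} × {b}, {x44} × {a}, {x44} × {b}, {x43} × {a, b}, {x43} × {a, c}, {x43, x44} × {a}, {x43, x44} × {b}, {x44} × {a, b}, {x44} × {a, c}, {x42, x43, x44} × {a}, {x42, x43, x44} × {b}, {x43} × {a, b, c}, {x44} × {a, b, c}, {x43, x44} × {a, b}, {x43, x44} × {a, c}, {x42, x43, x44} × {a, b}, {x42, x43, x44} × {a, c}, {x43, x44} × {a, b, c}, {x42, x43, x44} × {a, b, c}}; |τ_{X×Y}| = 70.

Enumerate products U × V with U ∈ τ_X, V ∈ τ_Y (deduplicated):
  ∅ × ∅ = {} (∅)
  {x43} × {a} = {(x43,a)}
  {x43} × {b} = {(x43,b)}
  {x44} × {a} = {(x44,a)}
  {x44} × {b} = {(x44,b)}
  {x43} × {a, b} = {(x43,a), (x43,b)}
  {x43} × {a, c} = {(x43,a), (x43,c)}
  {x43, x44} × {a} = {(x43,a), (x44,a)}
  {x43, x44} × {b} = {(x43,b), (x44,b)}
  {x44} × {a, b} = {(x44,a), (x44,b)}
  {x44} × {a, c} = {(x44,a), (x44,c)}
  {x42, x43, x44} × {a} = {(x42,a), (x43,a), (x44,a)}
  {x42, x43, x44} × {b} = {(x42,b), (x43,b), (x44,b)}
  {x43} × {a, b, c} = {(x43,a), (x43,b), (x43,c)}
  {x44} × {a, b, c} = {(x44,a), (x44,b), (x44,c)}
  {x43, x44} × {a, b} = {(x43,a), (x43,b), (x44,a), (x44,b)}
  {x43, x44} × {a, c} = {(x43,a), (x43,c), (x44,a), (x44,c)}
  {x42, x43, x44} × {a, b} = {(x42,a), (x42,b), (x43,a), (x43,b), (x44,a), (x44,b)}
  {x42, x43, x44} × {a, c} = {(x42,a), (x42,c), (x43,a), (x43,c), (x44,a), (x44,c)}
  {x43, x44} × {a, b, c} = {(x43,a), (x43,b), (x43,c), (x44,a), (x44,b), (x44,c)}
  {x42, x43, x44} × {a, b, c} = {(x42,a), (x42,b), (x42,c), (x43,a), (x43,b), (x43,c), (x44,a), (x44,b), (x44,c)}
These 21 distinct sets form the basis B.
Close under arbitrary unions to get τ_{X×Y}; counting gives |τ_{X×Y}| = 70.


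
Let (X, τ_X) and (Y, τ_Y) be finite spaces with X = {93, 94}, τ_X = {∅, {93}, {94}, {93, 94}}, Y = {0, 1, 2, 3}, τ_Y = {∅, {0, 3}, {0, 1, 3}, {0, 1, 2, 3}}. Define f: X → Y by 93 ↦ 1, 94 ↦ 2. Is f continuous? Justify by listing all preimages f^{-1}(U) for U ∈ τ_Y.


f IS continuous.

Compute f^{-1}(U) for each U ∈ τ_Y:
  U = ∅: f^{-1}(U) = ∅ ∈ τ_X ✓.
  U = {0, 3}: f^{-1}(U) = ∅ ∈ τ_X ✓.
  U = {0, 1, 3}: f^{-1}(U) = {93} ∈ τ_X ✓.
  U = {0, 1, 2, 3}: f^{-1}(U) = {93, 94} ∈ τ_X ✓.
Every preimage lies in τ_X, so f IS continuous.


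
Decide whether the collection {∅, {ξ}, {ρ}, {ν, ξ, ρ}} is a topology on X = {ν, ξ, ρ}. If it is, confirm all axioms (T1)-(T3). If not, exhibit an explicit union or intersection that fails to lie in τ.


τ is NOT a topology on X.

Axiom (T1): ∅ ∈ τ? Yes; X ∈ τ? Yes.
Axiom (T2/T3): check pairwise unions and intersections of members of τ.
Counterexample for (T2): {ξ} ∪ {ρ} = {ξ, ρ} ∉ τ. Therefore τ is NOT a topology.


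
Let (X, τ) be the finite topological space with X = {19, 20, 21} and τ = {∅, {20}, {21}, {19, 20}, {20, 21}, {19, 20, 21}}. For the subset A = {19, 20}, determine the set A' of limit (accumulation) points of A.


A' = {19}

For each x ∈ X, list the open sets U ∈ τ with x ∈ U, then check whether U ∩ (A ∖ {x}) ≠ ∅ for every such U.
  x = 19: opens ∋ x are {19, 20}, {19, 20, 21}; each meets A ∖ {19}, so x IS a limit point.
  x = 20: open {20} ∋ x has {20} ∩ (A ∖ {20}) = ∅, so x is NOT a limit point.
  x = 21: open {21} ∋ x has {21} ∩ (A ∖ {21}) = ∅, so x is NOT a limit point.
Collecting: A' = {19}.


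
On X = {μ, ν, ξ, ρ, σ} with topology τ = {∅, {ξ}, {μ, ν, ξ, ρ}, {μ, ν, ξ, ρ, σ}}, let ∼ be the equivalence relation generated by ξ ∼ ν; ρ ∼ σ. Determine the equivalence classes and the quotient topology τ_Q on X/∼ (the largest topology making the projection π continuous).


X/∼ = {[μ], [ν=ξ], [ρ=σ]}; |τ_Q| = 2.

Equivalence classes: [μ], [ν=ξ], [ρ=σ].
Quotient map π: X → X/∼ sends μ ↦ [μ], ν ↦ [ν=ξ], ξ ↦ [ν=ξ], ρ ↦ [ρ=σ], σ ↦ [ρ=σ].
For each subset V ⊆ X/∼, compute π^{-1}(V) ⊆ X and check whether π^{-1}(V) ∈ τ. V is open in τ_Q iff π^{-1}(V) ∈ τ.
  V = {}: π^{-1}(V) = ∅ ∈ τ ✓.
  V = {[μ]}: π^{-1}(V) = {μ} ∉ τ ✗.
  V = {[ν=ξ]}: π^{-1}(V) = {ν, ξ} ∉ τ ✗.
  V = {[μ], [ν=ξ]}: π^{-1}(V) = {μ, ν, ξ} ∉ τ ✗.
  V = {[ρ=σ]}: π^{-1}(V) = {ρ, σ} ∉ τ ✗.
  V = {[μ], [ρ=σ]}: π^{-1}(V) = {μ, ρ, σ} ∉ τ ✗.
  V = {[ν=ξ], [ρ=σ]}: π^{-1}(V) = {ν, ξ, ρ, σ} ∉ τ ✗.
  V = {[μ], [ν=ξ], [ρ=σ]}: π^{-1}(V) = {μ, ν, ξ, ρ, σ} ∈ τ ✓.
Open sets in the quotient: τ_Q = {{}, {[μ], [ν=ξ], [ρ=σ]}} (2 elements).


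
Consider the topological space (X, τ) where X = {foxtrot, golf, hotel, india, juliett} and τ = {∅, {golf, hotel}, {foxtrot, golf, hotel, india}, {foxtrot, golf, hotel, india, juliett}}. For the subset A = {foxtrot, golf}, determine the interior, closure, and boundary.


int(A) = ∅, cl(A) = {foxtrot, golf, hotel, india, juliett}, ∂A = {foxtrot, golf, hotel, india, juliett}.

Closed sets in (X, τ) are complements of opens:
  closed(X, τ) = {∅, {juliett}, {foxtrot, india, juliett}, {foxtrot, golf, hotel, india, juliett}}.
int(A) = ⋃ {U ∈ τ : U ⊆ A}. Opens contained in A: ∅.
Taking the union of these: int(A) = ∅.
cl(A) = ⋂ {C closed : A ⊆ C}. Closed sets containing A: {foxtrot, golf, hotel, india, juliett}.
Intersecting these: cl(A) = {foxtrot, golf, hotel, india, juliett}.
∂A = cl(A) ∖ int(A) = {foxtrot, golf, hotel, india, juliett} ∖ ∅ = {foxtrot, golf, hotel, india, juliett}.


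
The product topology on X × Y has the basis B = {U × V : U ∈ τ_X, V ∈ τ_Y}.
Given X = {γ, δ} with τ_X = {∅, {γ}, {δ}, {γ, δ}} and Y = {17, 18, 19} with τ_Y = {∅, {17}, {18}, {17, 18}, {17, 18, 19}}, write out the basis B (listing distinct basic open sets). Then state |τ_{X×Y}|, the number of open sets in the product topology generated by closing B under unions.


Basis B = {∅ × ∅, {γ} × {17}, {γ} × {18}, {δ} × {17}, {δ} × {18}, {γ} × {17, 18}, {γ, δ} × {17}, {γ, δ} × {18}, {δ} × {17, 18}, {γ} × {17, 18, 19}, {δ} × {17, 18, 19}, {γ, δ} × {17, 18}, {γ, δ} × {17, 18, 19}}; |τ_{X×Y}| = 25.

Enumerate products U × V with U ∈ τ_X, V ∈ τ_Y (deduplicated):
  ∅ × ∅ = {} (∅)
  {γ} × {17} = {(γ,17)}
  {γ} × {18} = {(γ,18)}
  {δ} × {17} = {(δ,17)}
  {δ} × {18} = {(δ,18)}
  {γ} × {17, 18} = {(γ,17), (γ,18)}
  {γ, δ} × {17} = {(γ,17), (δ,17)}
  {γ, δ} × {18} = {(γ,18), (δ,18)}
  {δ} × {17, 18} = {(δ,17), (δ,18)}
  {γ} × {17, 18, 19} = {(γ,17), (γ,18), (γ,19)}
  {δ} × {17, 18, 19} = {(δ,17), (δ,18), (δ,19)}
  {γ, δ} × {17, 18} = {(γ,17), (γ,18), (δ,17), (δ,18)}
  {γ, δ} × {17, 18, 19} = {(γ,17), (γ,18), (γ,19), (δ,17), (δ,18), (δ,19)}
These 13 distinct sets form the basis B.
Close under arbitrary unions to get τ_{X×Y}; counting gives |τ_{X×Y}| = 25.


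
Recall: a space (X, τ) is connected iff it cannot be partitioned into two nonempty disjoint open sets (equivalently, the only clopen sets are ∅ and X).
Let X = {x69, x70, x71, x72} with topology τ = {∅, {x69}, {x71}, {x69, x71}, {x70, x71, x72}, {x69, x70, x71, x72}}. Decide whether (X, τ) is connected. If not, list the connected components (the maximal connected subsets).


(X, τ) is disconnected; components = [{x69}, {x70, x71, x72}].

Find clopen sets (U ∈ τ with X ∖ U ∈ τ):
  U = ∅, X ∖ U = {x69, x70, x71, x72} — both open, so U is clopen.
  U = {x69}, X ∖ U = {x70, x71, x72} — both open, so U is clopen.
  U = {x70, x71, x72}, X ∖ U = {x69} — both open, so U is clopen.
  U = {x69, x70, x71, x72}, X ∖ U = ∅ — both open, so U is clopen.
Nontrivial clopen(s) exist: e.g. {x70, x71, x72}. So (X, τ) is disconnected.
Compute connected components by grouping points that agree on all clopens:
  component: {x69}
  component: {x70, x71, x72}


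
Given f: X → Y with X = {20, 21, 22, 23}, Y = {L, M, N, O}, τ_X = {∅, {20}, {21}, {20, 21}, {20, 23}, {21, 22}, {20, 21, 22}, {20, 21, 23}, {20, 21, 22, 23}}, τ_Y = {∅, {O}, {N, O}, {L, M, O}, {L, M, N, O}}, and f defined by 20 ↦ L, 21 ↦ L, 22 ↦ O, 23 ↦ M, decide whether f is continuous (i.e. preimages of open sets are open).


f is NOT continuous.

Compute f^{-1}(U) for each U ∈ τ_Y:
  U = ∅: f^{-1}(U) = ∅ ∈ τ_X ✓.
  U = {O}: f^{-1}(U) = {22} ∉ τ_X ✗.
  U = {N, O}: f^{-1}(U) = {22} ∉ τ_X ✗.
  U = {L, M, O}: f^{-1}(U) = {20, 21, 22, 23} ∈ τ_X ✓.
  U = {L, M, N, O}: f^{-1}(U) = {20, 21, 22, 23} ∈ τ_X ✓.
Found U = {O} with f^{-1}(U) = {22} not in τ_X. Therefore f is NOT continuous.


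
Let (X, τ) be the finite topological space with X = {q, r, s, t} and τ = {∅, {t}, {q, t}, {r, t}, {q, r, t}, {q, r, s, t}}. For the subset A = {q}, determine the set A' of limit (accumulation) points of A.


A' = {s}

For each x ∈ X, list the open sets U ∈ τ with x ∈ U, then check whether U ∩ (A ∖ {x}) ≠ ∅ for every such U.
  x = q: open {q, t} ∋ x has {q, t} ∩ (A ∖ {q}) = ∅, so x is NOT a limit point.
  x = r: open {r, t} ∋ x has {r, t} ∩ (A ∖ {r}) = ∅, so x is NOT a limit point.
  x = s: opens ∋ x are {q, r, s, t}; each meets A ∖ {s}, so x IS a limit point.
  x = t: open {t} ∋ x has {t} ∩ (A ∖ {t}) = ∅, so x is NOT a limit point.
Collecting: A' = {s}.


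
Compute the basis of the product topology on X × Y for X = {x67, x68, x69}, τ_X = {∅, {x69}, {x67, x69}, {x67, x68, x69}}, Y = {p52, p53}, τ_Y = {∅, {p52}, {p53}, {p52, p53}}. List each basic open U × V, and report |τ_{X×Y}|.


Basis B = {∅ × ∅, {x69} × {p52}, {x69} × {p53}, {x67, x69} × {p52}, {x67, x69} × {p53}, {x69} × {p52, p53}, {x67, x68, x69} × {p52}, {x67, x68, x69} × {p53}, {x67, x69} × {p52, p53}, {x67, x68, x69} × {p52, p53}}; |τ_{X×Y}| = 16.

Enumerate products U × V with U ∈ τ_X, V ∈ τ_Y (deduplicated):
  ∅ × ∅ = {} (∅)
  {x69} × {p52} = {(x69,p52)}
  {x69} × {p53} = {(x69,p53)}
  {x67, x69} × {p52} = {(x67,p52), (x69,p52)}
  {x67, x69} × {p53} = {(x67,p53), (x69,p53)}
  {x69} × {p52, p53} = {(x69,p52), (x69,p53)}
  {x67, x68, x69} × {p52} = {(x67,p52), (x68,p52), (x69,p52)}
  {x67, x68, x69} × {p53} = {(x67,p53), (x68,p53), (x69,p53)}
  {x67, x69} × {p52, p53} = {(x67,p52), (x67,p53), (x69,p52), (x69,p53)}
  {x67, x68, x69} × {p52, p53} = {(x67,p52), (x67,p53), (x68,p52), (x68,p53), (x69,p52), (x69,p53)}
These 10 distinct sets form the basis B.
Close under arbitrary unions to get τ_{X×Y}; counting gives |τ_{X×Y}| = 16.


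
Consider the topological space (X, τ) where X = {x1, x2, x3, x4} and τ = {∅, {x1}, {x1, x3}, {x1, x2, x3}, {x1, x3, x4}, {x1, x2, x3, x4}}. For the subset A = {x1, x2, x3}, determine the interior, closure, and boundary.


int(A) = {x1, x2, x3}, cl(A) = {x1, x2, x3, x4}, ∂A = {x4}.

Closed sets in (X, τ) are complements of opens:
  closed(X, τ) = {∅, {x2}, {x4}, {x2, x4}, {x2, x3, x4}, {x1, x2, x3, x4}}.
int(A) = ⋃ {U ∈ τ : U ⊆ A}. Opens contained in A: ∅, {x1}, {x1, x3}, {x1, x2, x3}.
Taking the union of these: int(A) = {x1, x2, x3}.
cl(A) = ⋂ {C closed : A ⊆ C}. Closed sets containing A: {x1, x2, x3, x4}.
Intersecting these: cl(A) = {x1, x2, x3, x4}.
∂A = cl(A) ∖ int(A) = {x1, x2, x3, x4} ∖ {x1, x2, x3} = {x4}.


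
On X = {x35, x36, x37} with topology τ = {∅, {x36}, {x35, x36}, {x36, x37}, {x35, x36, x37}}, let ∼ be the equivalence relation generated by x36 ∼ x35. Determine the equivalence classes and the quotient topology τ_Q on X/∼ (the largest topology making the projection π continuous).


X/∼ = {[x35=x36], [x37]}; |τ_Q| = 3.

Equivalence classes: [x35=x36], [x37].
Quotient map π: X → X/∼ sends x35 ↦ [x35=x36], x36 ↦ [x35=x36], x37 ↦ [x37].
For each subset V ⊆ X/∼, compute π^{-1}(V) ⊆ X and check whether π^{-1}(V) ∈ τ. V is open in τ_Q iff π^{-1}(V) ∈ τ.
  V = {}: π^{-1}(V) = ∅ ∈ τ ✓.
  V = {[x35=x36]}: π^{-1}(V) = {x35, x36} ∈ τ ✓.
  V = {[x37]}: π^{-1}(V) = {x37} ∉ τ ✗.
  V = {[x35=x36], [x37]}: π^{-1}(V) = {x35, x36, x37} ∈ τ ✓.
Open sets in the quotient: τ_Q = {{}, {[x35=x36]}, {[x35=x36], [x37]}} (3 elements).


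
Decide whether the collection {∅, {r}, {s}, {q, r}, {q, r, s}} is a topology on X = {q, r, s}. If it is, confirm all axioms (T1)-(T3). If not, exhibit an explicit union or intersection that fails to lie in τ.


τ is NOT a topology on X.

Axiom (T1): ∅ ∈ τ? Yes; X ∈ τ? Yes.
Axiom (T2/T3): check pairwise unions and intersections of members of τ.
Counterexample for (T2): {r} ∪ {s} = {r, s} ∉ τ. Therefore τ is NOT a topology.


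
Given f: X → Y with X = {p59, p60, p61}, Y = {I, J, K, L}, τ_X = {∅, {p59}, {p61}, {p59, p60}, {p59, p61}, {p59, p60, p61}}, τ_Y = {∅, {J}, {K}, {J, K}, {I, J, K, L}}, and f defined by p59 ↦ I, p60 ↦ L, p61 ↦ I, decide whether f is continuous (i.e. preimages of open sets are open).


f IS continuous.

Compute f^{-1}(U) for each U ∈ τ_Y:
  U = ∅: f^{-1}(U) = ∅ ∈ τ_X ✓.
  U = {J}: f^{-1}(U) = ∅ ∈ τ_X ✓.
  U = {K}: f^{-1}(U) = ∅ ∈ τ_X ✓.
  U = {J, K}: f^{-1}(U) = ∅ ∈ τ_X ✓.
  U = {I, J, K, L}: f^{-1}(U) = {p59, p60, p61} ∈ τ_X ✓.
Every preimage lies in τ_X, so f IS continuous.


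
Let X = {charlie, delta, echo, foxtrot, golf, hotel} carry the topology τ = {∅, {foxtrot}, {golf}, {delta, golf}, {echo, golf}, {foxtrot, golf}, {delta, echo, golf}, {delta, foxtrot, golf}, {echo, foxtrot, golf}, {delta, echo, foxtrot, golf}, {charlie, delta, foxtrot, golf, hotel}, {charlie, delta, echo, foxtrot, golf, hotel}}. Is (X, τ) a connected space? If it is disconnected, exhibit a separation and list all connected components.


(X, τ) is connected.

Find clopen sets (U ∈ τ with X ∖ U ∈ τ):
  U = ∅, X ∖ U = {charlie, delta, echo, foxtrot, golf, hotel} — both open, so U is clopen.
  U = {charlie, delta, echo, foxtrot, golf, hotel}, X ∖ U = ∅ — both open, so U is clopen.
Only trivial clopens (∅ and X) exist, so (X, τ) is connected.
Compute connected components by grouping points that agree on all clopens:
  component: {charlie, delta, echo, foxtrot, golf, hotel}


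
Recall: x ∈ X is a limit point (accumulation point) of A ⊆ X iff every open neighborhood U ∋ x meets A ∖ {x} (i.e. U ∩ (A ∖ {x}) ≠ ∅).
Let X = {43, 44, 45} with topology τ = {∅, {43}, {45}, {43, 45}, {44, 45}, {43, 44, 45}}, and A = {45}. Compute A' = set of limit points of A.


A' = {44}

For each x ∈ X, list the open sets U ∈ τ with x ∈ U, then check whether U ∩ (A ∖ {x}) ≠ ∅ for every such U.
  x = 43: open {43} ∋ x has {43} ∩ (A ∖ {43}) = ∅, so x is NOT a limit point.
  x = 44: opens ∋ x are {44, 45}, {43, 44, 45}; each meets A ∖ {44}, so x IS a limit point.
  x = 45: open {45} ∋ x has {45} ∩ (A ∖ {45}) = ∅, so x is NOT a limit point.
Collecting: A' = {44}.


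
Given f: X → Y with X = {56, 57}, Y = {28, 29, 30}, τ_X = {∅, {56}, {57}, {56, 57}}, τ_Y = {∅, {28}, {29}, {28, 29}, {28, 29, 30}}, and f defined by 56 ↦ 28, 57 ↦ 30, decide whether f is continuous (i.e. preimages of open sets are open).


f IS continuous.

Compute f^{-1}(U) for each U ∈ τ_Y:
  U = ∅: f^{-1}(U) = ∅ ∈ τ_X ✓.
  U = {28}: f^{-1}(U) = {56} ∈ τ_X ✓.
  U = {29}: f^{-1}(U) = ∅ ∈ τ_X ✓.
  U = {28, 29}: f^{-1}(U) = {56} ∈ τ_X ✓.
  U = {28, 29, 30}: f^{-1}(U) = {56, 57} ∈ τ_X ✓.
Every preimage lies in τ_X, so f IS continuous.


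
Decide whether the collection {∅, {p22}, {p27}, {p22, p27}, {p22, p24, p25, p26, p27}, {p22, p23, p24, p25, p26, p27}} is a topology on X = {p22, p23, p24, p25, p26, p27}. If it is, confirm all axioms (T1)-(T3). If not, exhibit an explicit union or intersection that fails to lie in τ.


τ IS a topology on X.

Axiom (T1): ∅ ∈ τ? Yes; X ∈ τ? Yes.
Axiom (T2/T3): check pairwise unions and intersections of members of τ.
All pairwise intersections and unions checked — each lies in τ. Therefore τ satisfies (T1), (T2), (T3): it IS a topology on X.


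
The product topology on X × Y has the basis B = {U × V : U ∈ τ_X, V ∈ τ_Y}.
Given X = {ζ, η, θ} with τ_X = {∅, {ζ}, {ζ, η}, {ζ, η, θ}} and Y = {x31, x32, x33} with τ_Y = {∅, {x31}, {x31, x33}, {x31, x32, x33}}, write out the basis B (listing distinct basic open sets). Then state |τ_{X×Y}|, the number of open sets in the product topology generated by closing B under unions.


Basis B = {∅ × ∅, {ζ} × {x31}, {ζ} × {x31, x33}, {ζ, η} × {x31}, {ζ} × {x31, x32, x33}, {ζ, η, θ} × {x31}, {ζ, η} × {x31, x33}, {ζ, η} × {x31, x32, x33}, {ζ, η, θ} × {x31, x33}, {ζ, η, θ} × {x31, x32, x33}}; |τ_{X×Y}| = 20.

Enumerate products U × V with U ∈ τ_X, V ∈ τ_Y (deduplicated):
  ∅ × ∅ = {} (∅)
  {ζ} × {x31} = {(ζ,x31)}
  {ζ} × {x31, x33} = {(ζ,x31), (ζ,x33)}
  {ζ, η} × {x31} = {(ζ,x31), (η,x31)}
  {ζ} × {x31, x32, x33} = {(ζ,x31), (ζ,x32), (ζ,x33)}
  {ζ, η, θ} × {x31} = {(ζ,x31), (η,x31), (θ,x31)}
  {ζ, η} × {x31, x33} = {(ζ,x31), (ζ,x33), (η,x31), (η,x33)}
  {ζ, η} × {x31, x32, x33} = {(ζ,x31), (ζ,x32), (ζ,x33), (η,x31), (η,x32), (η,x33)}
  {ζ, η, θ} × {x31, x33} = {(ζ,x31), (ζ,x33), (η,x31), (η,x33), (θ,x31), (θ,x33)}
  {ζ, η, θ} × {x31, x32, x33} = {(ζ,x31), (ζ,x32), (ζ,x33), (η,x31), (η,x32), (η,x33), (θ,x31), (θ,x32), (θ,x33)}
These 10 distinct sets form the basis B.
Close under arbitrary unions to get τ_{X×Y}; counting gives |τ_{X×Y}| = 20.


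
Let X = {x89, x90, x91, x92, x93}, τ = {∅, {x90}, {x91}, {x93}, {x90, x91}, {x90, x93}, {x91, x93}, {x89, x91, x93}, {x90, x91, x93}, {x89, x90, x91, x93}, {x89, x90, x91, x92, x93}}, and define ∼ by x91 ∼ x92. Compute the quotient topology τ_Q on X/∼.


X/∼ = {[x89], [x90], [x91=x92], [x93]}; |τ_Q| = 5.

Equivalence classes: [x89], [x90], [x91=x92], [x93].
Quotient map π: X → X/∼ sends x89 ↦ [x89], x90 ↦ [x90], x91 ↦ [x91=x92], x92 ↦ [x91=x92], x93 ↦ [x93].
For each subset V ⊆ X/∼, compute π^{-1}(V) ⊆ X and check whether π^{-1}(V) ∈ τ. V is open in τ_Q iff π^{-1}(V) ∈ τ.
  V = {}: π^{-1}(V) = ∅ ∈ τ ✓.
  V = {[x89]}: π^{-1}(V) = {x89} ∉ τ ✗.
  V = {[x90]}: π^{-1}(V) = {x90} ∈ τ ✓.
  V = {[x89], [x90]}: π^{-1}(V) = {x89, x90} ∉ τ ✗.
  V = {[x91=x92]}: π^{-1}(V) = {x91, x92} ∉ τ ✗.
  V = {[x89], [x91=x92]}: π^{-1}(V) = {x89, x91, x92} ∉ τ ✗.
  V = {[x90], [x91=x92]}: π^{-1}(V) = {x90, x91, x92} ∉ τ ✗.
  V = {[x89], [x90], [x91=x92]}: π^{-1}(V) = {x89, x90, x91, x92} ∉ τ ✗.
  V = {[x93]}: π^{-1}(V) = {x93} ∈ τ ✓.
  V = {[x89], [x93]}: π^{-1}(V) = {x89, x93} ∉ τ ✗.
  V = {[x90], [x93]}: π^{-1}(V) = {x90, x93} ∈ τ ✓.
  V = {[x89], [x90], [x93]}: π^{-1}(V) = {x89, x90, x93} ∉ τ ✗.
  V = {[x91=x92], [x93]}: π^{-1}(V) = {x91, x92, x93} ∉ τ ✗.
  V = {[x89], [x91=x92], [x93]}: π^{-1}(V) = {x89, x91, x92, x93} ∉ τ ✗.
  V = {[x90], [x91=x92], [x93]}: π^{-1}(V) = {x90, x91, x92, x93} ∉ τ ✗.
  V = {[x89], [x90], [x91=x92], [x93]}: π^{-1}(V) = {x89, x90, x91, x92, x93} ∈ τ ✓.
Open sets in the quotient: τ_Q = {{}, {[x90]}, {[x93]}, {[x90], [x93]}, {[x89], [x90], [x91=x92], [x93]}} (5 elements).


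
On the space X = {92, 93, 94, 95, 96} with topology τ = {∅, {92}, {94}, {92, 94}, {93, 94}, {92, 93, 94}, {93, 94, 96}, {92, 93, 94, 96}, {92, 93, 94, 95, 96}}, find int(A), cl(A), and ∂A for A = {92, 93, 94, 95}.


int(A) = {92, 93, 94}, cl(A) = {92, 93, 94, 95, 96}, ∂A = {95, 96}.

Closed sets in (X, τ) are complements of opens:
  closed(X, τ) = {∅, {95}, {92, 95}, {95, 96}, {92, 95, 96}, {93, 95, 96}, {92, 93, 95, 96}, {93, 94, 95, 96}, {92, 93, 94, 95, 96}}.
int(A) = ⋃ {U ∈ τ : U ⊆ A}. Opens contained in A: ∅, {92}, {94}, {92, 94}, {93, 94}, {92, 93, 94}.
Taking the union of these: int(A) = {92, 93, 94}.
cl(A) = ⋂ {C closed : A ⊆ C}. Closed sets containing A: {92, 93, 94, 95, 96}.
Intersecting these: cl(A) = {92, 93, 94, 95, 96}.
∂A = cl(A) ∖ int(A) = {92, 93, 94, 95, 96} ∖ {92, 93, 94} = {95, 96}.


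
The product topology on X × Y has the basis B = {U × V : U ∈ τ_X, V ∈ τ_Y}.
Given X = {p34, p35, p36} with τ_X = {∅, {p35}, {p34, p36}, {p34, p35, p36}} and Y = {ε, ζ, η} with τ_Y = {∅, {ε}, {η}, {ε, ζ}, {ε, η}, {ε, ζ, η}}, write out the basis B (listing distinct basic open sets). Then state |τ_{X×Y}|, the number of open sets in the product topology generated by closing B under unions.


Basis B = {∅ × ∅, {p35} × {ε}, {p35} × {η}, {p34, p36} × {ε}, {p34, p36} × {η}, {p35} × {ε, ζ}, {p35} × {ε, η}, {p34, p35, p36} × {ε}, {p34, p35, p36} × {η}, {p35} × {ε, ζ, η}, {p34, p36} × {ε, ζ}, {p34, p36} × {ε, η}, {p34, p36} × {ε, ζ, η}, {p34, p35, p36} × {ε, ζ}, {p34, p35, p36} × {ε, η}, {p34, p35, p36} × {ε, ζ, η}}; |τ_{X×Y}| = 36.

Enumerate products U × V with U ∈ τ_X, V ∈ τ_Y (deduplicated):
  ∅ × ∅ = {} (∅)
  {p35} × {ε} = {(p35,ε)}
  {p35} × {η} = {(p35,η)}
  {p34, p36} × {ε} = {(p34,ε), (p36,ε)}
  {p34, p36} × {η} = {(p34,η), (p36,η)}
  {p35} × {ε, ζ} = {(p35,ε), (p35,ζ)}
  {p35} × {ε, η} = {(p35,ε), (p35,η)}
  {p34, p35, p36} × {ε} = {(p34,ε), (p35,ε), (p36,ε)}
  {p34, p35, p36} × {η} = {(p34,η), (p35,η), (p36,η)}
  {p35} × {ε, ζ, η} = {(p35,ε), (p35,ζ), (p35,η)}
  {p34, p36} × {ε, ζ} = {(p34,ε), (p34,ζ), (p36,ε), (p36,ζ)}
  {p34, p36} × {ε, η} = {(p34,ε), (p34,η), (p36,ε), (p36,η)}
  {p34, p36} × {ε, ζ, η} = {(p34,ε), (p34,ζ), (p34,η), (p36,ε), (p36,ζ), (p36,η)}
  {p34, p35, p36} × {ε, ζ} = {(p34,ε), (p34,ζ), (p35,ε), (p35,ζ), (p36,ε), (p36,ζ)}
  {p34, p35, p36} × {ε, η} = {(p34,ε), (p34,η), (p35,ε), (p35,η), (p36,ε), (p36,η)}
  {p34, p35, p36} × {ε, ζ, η} = {(p34,ε), (p34,ζ), (p34,η), (p35,ε), (p35,ζ), (p35,η), (p36,ε), (p36,ζ), (p36,η)}
These 16 distinct sets form the basis B.
Close under arbitrary unions to get τ_{X×Y}; counting gives |τ_{X×Y}| = 36.


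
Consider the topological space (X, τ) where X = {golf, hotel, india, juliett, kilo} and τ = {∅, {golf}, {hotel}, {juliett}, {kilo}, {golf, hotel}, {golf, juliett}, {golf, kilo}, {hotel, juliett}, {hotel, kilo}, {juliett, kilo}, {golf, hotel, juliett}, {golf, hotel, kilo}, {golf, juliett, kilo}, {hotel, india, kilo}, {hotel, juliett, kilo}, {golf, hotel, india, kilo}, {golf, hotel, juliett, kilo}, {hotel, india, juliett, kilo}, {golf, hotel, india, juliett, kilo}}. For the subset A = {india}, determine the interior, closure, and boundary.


int(A) = ∅, cl(A) = {india}, ∂A = {india}.

Closed sets in (X, τ) are complements of opens:
  closed(X, τ) = {∅, {golf}, {india}, {juliett}, {golf, india}, {golf, juliett}, {hotel, india}, {india, juliett}, {india, kilo}, {golf, hotel, india}, {golf, india, juliett}, {golf, india, kilo}, {hotel, india, juliett}, {hotel, india, kilo}, {india, juliett, kilo}, {golf, hotel, india, juliett}, {golf, hotel, india, kilo}, {golf, india, juliett, kilo}, {hotel, india, juliett, kilo}, {golf, hotel, india, juliett, kilo}}.
int(A) = ⋃ {U ∈ τ : U ⊆ A}. Opens contained in A: ∅.
Taking the union of these: int(A) = ∅.
cl(A) = ⋂ {C closed : A ⊆ C}. Closed sets containing A: {india}, {golf, india}, {hotel, india}, {india, juliett}, {india, kilo}, {golf, hotel, india}, {golf, india, juliett}, {golf, india, kilo}, {hotel, india, juliett}, {hotel, india, kilo}, {india, juliett, kilo}, {golf, hotel, india, juliett}, {golf, hotel, india, kilo}, {golf, india, juliett, kilo}, {hotel, india, juliett, kilo}, {golf, hotel, india, juliett, kilo}.
Intersecting these: cl(A) = {india}.
∂A = cl(A) ∖ int(A) = {india} ∖ ∅ = {india}.


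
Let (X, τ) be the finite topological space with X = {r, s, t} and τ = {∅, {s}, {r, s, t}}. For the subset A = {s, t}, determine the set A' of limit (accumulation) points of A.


A' = {r, t}

For each x ∈ X, list the open sets U ∈ τ with x ∈ U, then check whether U ∩ (A ∖ {x}) ≠ ∅ for every such U.
  x = r: opens ∋ x are {r, s, t}; each meets A ∖ {r}, so x IS a limit point.
  x = s: open {s} ∋ x has {s} ∩ (A ∖ {s}) = ∅, so x is NOT a limit point.
  x = t: opens ∋ x are {r, s, t}; each meets A ∖ {t}, so x IS a limit point.
Collecting: A' = {r, t}.


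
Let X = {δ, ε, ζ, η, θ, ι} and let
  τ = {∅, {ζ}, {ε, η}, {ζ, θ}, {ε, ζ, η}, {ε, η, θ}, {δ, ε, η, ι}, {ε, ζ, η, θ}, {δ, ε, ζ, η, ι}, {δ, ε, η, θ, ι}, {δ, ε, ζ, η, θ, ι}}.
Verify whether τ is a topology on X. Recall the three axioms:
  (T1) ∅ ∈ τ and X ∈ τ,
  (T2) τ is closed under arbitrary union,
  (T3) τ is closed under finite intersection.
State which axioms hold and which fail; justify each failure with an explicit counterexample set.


τ is NOT a topology on X.

Axiom (T1): ∅ ∈ τ? Yes; X ∈ τ? Yes.
Axiom (T2/T3): check pairwise unions and intersections of members of τ.
Counterexample for (T3): {ζ, θ} ∩ {ε, η, θ} = {θ} ∉ τ. Therefore τ is NOT a topology.


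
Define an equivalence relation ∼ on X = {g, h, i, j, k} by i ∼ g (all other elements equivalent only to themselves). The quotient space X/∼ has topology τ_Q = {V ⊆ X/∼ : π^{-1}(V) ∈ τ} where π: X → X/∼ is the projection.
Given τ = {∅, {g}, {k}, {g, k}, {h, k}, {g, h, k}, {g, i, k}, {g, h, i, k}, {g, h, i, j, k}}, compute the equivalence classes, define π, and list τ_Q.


X/∼ = {[g=i], [h], [j], [k]}; |τ_Q| = 6.

Equivalence classes: [g=i], [h], [j], [k].
Quotient map π: X → X/∼ sends g ↦ [g=i], h ↦ [h], i ↦ [g=i], j ↦ [j], k ↦ [k].
For each subset V ⊆ X/∼, compute π^{-1}(V) ⊆ X and check whether π^{-1}(V) ∈ τ. V is open in τ_Q iff π^{-1}(V) ∈ τ.
  V = {}: π^{-1}(V) = ∅ ∈ τ ✓.
  V = {[g=i]}: π^{-1}(V) = {g, i} ∉ τ ✗.
  V = {[h]}: π^{-1}(V) = {h} ∉ τ ✗.
  V = {[g=i], [h]}: π^{-1}(V) = {g, h, i} ∉ τ ✗.
  V = {[j]}: π^{-1}(V) = {j} ∉ τ ✗.
  V = {[g=i], [j]}: π^{-1}(V) = {g, i, j} ∉ τ ✗.
  V = {[h], [j]}: π^{-1}(V) = {h, j} ∉ τ ✗.
  V = {[g=i], [h], [j]}: π^{-1}(V) = {g, h, i, j} ∉ τ ✗.
  V = {[k]}: π^{-1}(V) = {k} ∈ τ ✓.
  V = {[g=i], [k]}: π^{-1}(V) = {g, i, k} ∈ τ ✓.
  V = {[h], [k]}: π^{-1}(V) = {h, k} ∈ τ ✓.
  V = {[g=i], [h], [k]}: π^{-1}(V) = {g, h, i, k} ∈ τ ✓.
  V = {[j], [k]}: π^{-1}(V) = {j, k} ∉ τ ✗.
  V = {[g=i], [j], [k]}: π^{-1}(V) = {g, i, j, k} ∉ τ ✗.
  V = {[h], [j], [k]}: π^{-1}(V) = {h, j, k} ∉ τ ✗.
  V = {[g=i], [h], [j], [k]}: π^{-1}(V) = {g, h, i, j, k} ∈ τ ✓.
Open sets in the quotient: τ_Q = {{}, {[k]}, {[g=i], [k]}, {[h], [k]}, {[g=i], [h], [k]}, {[g=i], [h], [j], [k]}} (6 elements).
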